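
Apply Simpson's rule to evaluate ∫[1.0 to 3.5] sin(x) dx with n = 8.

f(x) = sin(x)
a = 1.0, b = 3.5, n = 8
h = (b - a)/n = 0.312500

Simpson's rule: (h/3)[f(x₀) + 4f(x₁) + 2f(x₂) + ... + f(xₙ)]

x_0 = 1.0000, f(x_0) = 0.841471, coefficient = 1
x_1 = 1.3125, f(x_1) = 0.966827, coefficient = 4
x_2 = 1.6250, f(x_2) = 0.998531, coefficient = 2
x_3 = 1.9375, f(x_3) = 0.933514, coefficient = 4
x_4 = 2.2500, f(x_4) = 0.778073, coefficient = 2
x_5 = 2.5625, f(x_5) = 0.547265, coefficient = 4
x_6 = 2.8750, f(x_6) = 0.263446, coefficient = 2
x_7 = 3.1875, f(x_7) = -0.045891, coefficient = 4
x_8 = 3.5000, f(x_8) = -0.350783, coefficient = 1

I ≈ (0.312500/3) × 14.177646 = 1.476838
Exact value: 1.476759
Error: 0.000079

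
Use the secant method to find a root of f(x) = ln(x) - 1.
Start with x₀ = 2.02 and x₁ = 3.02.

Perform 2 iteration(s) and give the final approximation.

f(x) = ln(x) - 1
x₀ = 2.02, x₁ = 3.02

Secant formula: x_{n+1} = x_n - f(x_n)(x_n - x_{n-1})/(f(x_n) - f(x_{n-1}))

Iteration 1:
  f(2.020000) = -0.296902
  f(3.020000) = 0.105257
  x_2 = 3.020000 - 0.105257×(3.020000 - 2.020000)/(0.105257 - (-0.296902))
       = 2.758271
Iteration 2:
  f(3.020000) = 0.105257
  f(2.758271) = 0.014604
  x_3 = 2.758271 - 0.014604×(2.758271 - 3.020000)/(0.014604 - 0.105257)
       = 2.716107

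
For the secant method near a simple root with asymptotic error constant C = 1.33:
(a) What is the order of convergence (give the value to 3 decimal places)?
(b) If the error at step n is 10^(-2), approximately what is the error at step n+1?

(a) Secant method has superlinear convergence with order φ = (1+√5)/2 ≈ 1.618.
    This means |e_{n+1}| ≈ C|e_n|^1.618.

(b) With |e_n| = 10^(-2) and C = 1.33:
    |e_{n+1}| ≈ 1.33 × (10^(-2))^1.618 = 1.33 × 10^(-3.24)

(a) ≈ 1.618 (golden ratio); (b) |e_{n+1}| ≈ 7.723e-04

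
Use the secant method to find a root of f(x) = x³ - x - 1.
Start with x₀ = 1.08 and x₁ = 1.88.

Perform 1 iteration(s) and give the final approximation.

f(x) = x³ - x - 1
x₀ = 1.08, x₁ = 1.88

Secant formula: x_{n+1} = x_n - f(x_n)(x_n - x_{n-1})/(f(x_n) - f(x_{n-1}))

Iteration 1:
  f(1.080000) = -0.820288
  f(1.880000) = 3.764672
  x_2 = 1.880000 - 3.764672×(1.880000 - 1.080000)/(3.764672 - (-0.820288))
       = 1.223127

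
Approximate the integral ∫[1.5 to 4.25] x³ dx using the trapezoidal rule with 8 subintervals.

f(x) = x³
a = 1.5, b = 4.25, n = 8
h = (b - a)/n = 0.343750

Trapezoidal rule: (h/2)[f(x₀) + 2f(x₁) + 2f(x₂) + ... + f(xₙ)]

x_0 = 1.5000, f(x_0) = 3.375000, coefficient = 1
x_1 = 1.8438, f(x_1) = 6.267670, coefficient = 2
x_2 = 2.1875, f(x_2) = 10.467529, coefficient = 2
x_3 = 2.5312, f(x_3) = 16.218292, coefficient = 2
x_4 = 2.8750, f(x_4) = 23.763672, coefficient = 2
x_5 = 3.2188, f(x_5) = 33.347382, coefficient = 2
x_6 = 3.5625, f(x_6) = 45.213135, coefficient = 2
x_7 = 3.9062, f(x_7) = 59.604645, coefficient = 2
x_8 = 4.2500, f(x_8) = 76.765625, coefficient = 1

I ≈ (0.343750/2) × 469.905273 = 80.764969
Exact value: 80.297852
Error: 0.467117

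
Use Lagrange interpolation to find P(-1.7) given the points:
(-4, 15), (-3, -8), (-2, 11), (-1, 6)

Lagrange interpolation formula:
P(x) = Σ yᵢ × Lᵢ(x)
where Lᵢ(x) = Π_{j≠i} (x - xⱼ)/(xᵢ - xⱼ)

L_0(-1.7) = (-1.7 - (-3))/(-4 - (-3)) × (-1.7 - (-2))/(-4 - (-2)) × (-1.7 - (-1))/(-4 - (-1)) = 0.045500
L_1(-1.7) = (-1.7 - (-4))/(-3 - (-4)) × (-1.7 - (-2))/(-3 - (-2)) × (-1.7 - (-1))/(-3 - (-1)) = -0.241500
L_2(-1.7) = (-1.7 - (-4))/(-2 - (-4)) × (-1.7 - (-3))/(-2 - (-3)) × (-1.7 - (-1))/(-2 - (-1)) = 1.046500
L_3(-1.7) = (-1.7 - (-4))/(-1 - (-4)) × (-1.7 - (-3))/(-1 - (-3)) × (-1.7 - (-2))/(-1 - (-2)) = 0.149500

P(-1.7) = 15×L_0(-1.7) + (-8)×L_1(-1.7) + 11×L_2(-1.7) + 6×L_3(-1.7)
P(-1.7) = 15.023000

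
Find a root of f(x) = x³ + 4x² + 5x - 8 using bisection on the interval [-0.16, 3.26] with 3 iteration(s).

f(x) = x³ + 4x² + 5x - 8
Initial interval: [-0.16, 3.26]

Iteration 1:
  c_1 = (-0.160000 + 3.260000)/2 = 1.550000
  f(c_1) = f(1.550000) = 13.083875
  f(a) × f(c) < 0, new interval: [-0.160000, 1.550000]
Iteration 2:
  c_2 = (-0.160000 + 1.550000)/2 = 0.695000
  f(c_2) = f(0.695000) = -2.257198
  f(a) × f(c) ≥ 0, new interval: [0.695000, 1.550000]
Iteration 3:
  c_3 = (0.695000 + 1.550000)/2 = 1.122500
  f(c_3) = f(1.122500) = 4.066882
  f(a) × f(c) < 0, new interval: [0.695000, 1.122500]

After 3 iteration(s), the approximation is c_3 = 1.122500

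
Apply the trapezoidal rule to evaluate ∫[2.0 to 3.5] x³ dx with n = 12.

f(x) = x³
a = 2.0, b = 3.5, n = 12
h = (b - a)/n = 0.125000

Trapezoidal rule: (h/2)[f(x₀) + 2f(x₁) + 2f(x₂) + ... + f(xₙ)]

x_0 = 2.0000, f(x_0) = 8.000000, coefficient = 1
x_1 = 2.1250, f(x_1) = 9.595703, coefficient = 2
x_2 = 2.2500, f(x_2) = 11.390625, coefficient = 2
x_3 = 2.3750, f(x_3) = 13.396484, coefficient = 2
x_4 = 2.5000, f(x_4) = 15.625000, coefficient = 2
x_5 = 2.6250, f(x_5) = 18.087891, coefficient = 2
x_6 = 2.7500, f(x_6) = 20.796875, coefficient = 2
x_7 = 2.8750, f(x_7) = 23.763672, coefficient = 2
x_8 = 3.0000, f(x_8) = 27.000000, coefficient = 2
x_9 = 3.1250, f(x_9) = 30.517578, coefficient = 2
x_10 = 3.2500, f(x_10) = 34.328125, coefficient = 2
x_11 = 3.3750, f(x_11) = 38.443359, coefficient = 2
x_12 = 3.5000, f(x_12) = 42.875000, coefficient = 1

I ≈ (0.125000/2) × 536.765625 = 33.547852
Exact value: 33.515625
Error: 0.032227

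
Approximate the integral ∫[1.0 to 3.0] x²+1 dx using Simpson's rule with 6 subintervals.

f(x) = x²+1
a = 1.0, b = 3.0, n = 6
h = (b - a)/n = 0.333333

Simpson's rule: (h/3)[f(x₀) + 4f(x₁) + 2f(x₂) + ... + f(xₙ)]

x_0 = 1.0000, f(x_0) = 2.000000, coefficient = 1
x_1 = 1.3333, f(x_1) = 2.777778, coefficient = 4
x_2 = 1.6667, f(x_2) = 3.777778, coefficient = 2
x_3 = 2.0000, f(x_3) = 5.000000, coefficient = 4
x_4 = 2.3333, f(x_4) = 6.444444, coefficient = 2
x_5 = 2.6667, f(x_5) = 8.111111, coefficient = 4
x_6 = 3.0000, f(x_6) = 10.000000, coefficient = 1

I ≈ (0.333333/3) × 96.000000 = 10.666667
Exact value: 10.666667
Error: 0.000000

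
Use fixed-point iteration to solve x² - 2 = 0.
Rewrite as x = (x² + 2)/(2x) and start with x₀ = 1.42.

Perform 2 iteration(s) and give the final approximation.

Equation: x² - 2 = 0
Fixed-point form: x = (x² + 2)/(2x)
x₀ = 1.42

x_1 = g(1.420000) = 1.414225
x_2 = g(1.414225) = 1.414214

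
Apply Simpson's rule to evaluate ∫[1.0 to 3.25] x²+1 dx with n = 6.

f(x) = x²+1
a = 1.0, b = 3.25, n = 6
h = (b - a)/n = 0.375000

Simpson's rule: (h/3)[f(x₀) + 4f(x₁) + 2f(x₂) + ... + f(xₙ)]

x_0 = 1.0000, f(x_0) = 2.000000, coefficient = 1
x_1 = 1.3750, f(x_1) = 2.890625, coefficient = 4
x_2 = 1.7500, f(x_2) = 4.062500, coefficient = 2
x_3 = 2.1250, f(x_3) = 5.515625, coefficient = 4
x_4 = 2.5000, f(x_4) = 7.250000, coefficient = 2
x_5 = 2.8750, f(x_5) = 9.265625, coefficient = 4
x_6 = 3.2500, f(x_6) = 11.562500, coefficient = 1

I ≈ (0.375000/3) × 106.875000 = 13.359375
Exact value: 13.359375
Error: 0.000000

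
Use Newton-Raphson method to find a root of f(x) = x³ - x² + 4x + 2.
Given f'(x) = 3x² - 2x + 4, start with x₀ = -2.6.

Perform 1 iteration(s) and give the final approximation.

f(x) = x³ - x² + 4x + 2
f'(x) = 3x² - 2x + 4
x₀ = -2.6

Newton-Raphson formula: x_{n+1} = x_n - f(x_n)/f'(x_n)

Iteration 1:
  f(-2.600000) = -32.736000
  f'(-2.600000) = 29.480000
  x_1 = -2.600000 - (-32.736000)/29.480000 = -1.489552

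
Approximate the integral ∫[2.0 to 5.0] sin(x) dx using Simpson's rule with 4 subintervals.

f(x) = sin(x)
a = 2.0, b = 5.0, n = 4
h = (b - a)/n = 0.750000

Simpson's rule: (h/3)[f(x₀) + 4f(x₁) + 2f(x₂) + ... + f(xₙ)]

x_0 = 2.0000, f(x_0) = 0.909297, coefficient = 1
x_1 = 2.7500, f(x_1) = 0.381661, coefficient = 4
x_2 = 3.5000, f(x_2) = -0.350783, coefficient = 2
x_3 = 4.2500, f(x_3) = -0.894989, coefficient = 4
x_4 = 5.0000, f(x_4) = -0.958924, coefficient = 1

I ≈ (0.750000/3) × -2.804507 = -0.701127
Exact value: -0.699809
Error: 0.001318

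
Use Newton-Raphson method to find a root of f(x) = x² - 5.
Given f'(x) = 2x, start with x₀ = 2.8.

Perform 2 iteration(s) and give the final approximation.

f(x) = x² - 5
f'(x) = 2x
x₀ = 2.8

Newton-Raphson formula: x_{n+1} = x_n - f(x_n)/f'(x_n)

Iteration 1:
  f(2.800000) = 2.840000
  f'(2.800000) = 5.600000
  x_1 = 2.800000 - 2.840000/5.600000 = 2.292857
Iteration 2:
  f(2.292857) = 0.257194
  f'(2.292857) = 4.585714
  x_2 = 2.292857 - 0.257194/4.585714 = 2.236771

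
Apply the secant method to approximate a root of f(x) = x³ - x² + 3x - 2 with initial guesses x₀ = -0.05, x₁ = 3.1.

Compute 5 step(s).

f(x) = x³ - x² + 3x - 2
x₀ = -0.05, x₁ = 3.1

Secant formula: x_{n+1} = x_n - f(x_n)(x_n - x_{n-1})/(f(x_n) - f(x_{n-1}))

Iteration 1:
  f(-0.050000) = -2.152625
  f(3.100000) = 27.481000
  x_2 = 3.100000 - 27.481000×(3.100000 - (-0.050000))/(27.481000 - (-2.152625))
       = 0.178820
Iteration 2:
  f(3.100000) = 27.481000
  f(0.178820) = -1.489798
  x_3 = 0.178820 - (-1.489798)×(0.178820 - 3.100000)/(-1.489798 - 27.481000)
       = 0.329039
Iteration 3:
  f(0.178820) = -1.489798
  f(0.329039) = -1.085525
  x_4 = 0.329039 - (-1.085525)×(0.329039 - 0.178820)/(-1.085525 - (-1.489798))
       = 0.732397
Iteration 4:
  f(0.329039) = -1.085525
  f(0.732397) = 0.053647
  x_5 = 0.732397 - 0.053647×(0.732397 - 0.329039)/(0.053647 - (-1.085525))
       = 0.713402
Iteration 5:
  f(0.732397) = 0.053647
  f(0.713402) = -0.005657
  x_6 = 0.713402 - (-0.005657)×(0.713402 - 0.732397)/(-0.005657 - 0.053647)
       = 0.715214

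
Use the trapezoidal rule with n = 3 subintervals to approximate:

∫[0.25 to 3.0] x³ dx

f(x) = x³
a = 0.25, b = 3.0, n = 3
h = (b - a)/n = 0.916667

Trapezoidal rule: (h/2)[f(x₀) + 2f(x₁) + 2f(x₂) + ... + f(xₙ)]

x_0 = 0.2500, f(x_0) = 0.015625, coefficient = 1
x_1 = 1.1667, f(x_1) = 1.587963, coefficient = 2
x_2 = 2.0833, f(x_2) = 9.042245, coefficient = 2
x_3 = 3.0000, f(x_3) = 27.000000, coefficient = 1

I ≈ (0.916667/2) × 48.276042 = 22.126519
Exact value: 20.249023
Error: 1.877496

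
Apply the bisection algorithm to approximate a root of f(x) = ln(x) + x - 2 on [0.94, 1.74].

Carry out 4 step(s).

f(x) = ln(x) + x - 2
Initial interval: [0.94, 1.74]

Iteration 1:
  c_1 = (0.940000 + 1.740000)/2 = 1.340000
  f(c_1) = f(1.340000) = -0.367330
  f(a) × f(c) ≥ 0, new interval: [1.340000, 1.740000]
Iteration 2:
  c_2 = (1.340000 + 1.740000)/2 = 1.540000
  f(c_2) = f(1.540000) = -0.028218
  f(a) × f(c) ≥ 0, new interval: [1.540000, 1.740000]
Iteration 3:
  c_3 = (1.540000 + 1.740000)/2 = 1.640000
  f(c_3) = f(1.640000) = 0.134696
  f(a) × f(c) < 0, new interval: [1.540000, 1.640000]
Iteration 4:
  c_4 = (1.540000 + 1.640000)/2 = 1.590000
  f(c_4) = f(1.590000) = 0.053734
  f(a) × f(c) < 0, new interval: [1.540000, 1.590000]

After 4 iteration(s), the approximation is c_4 = 1.590000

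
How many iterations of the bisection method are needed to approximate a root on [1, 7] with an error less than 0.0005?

We need (b-a)/2^n ≤ 0.0005
(7 - 1)/2^n ≤ 0.0005
6/2^n ≤ 0.0005
2^n ≥ 12000
n ≥ log₂(12000) = 13.55
n ≥ 14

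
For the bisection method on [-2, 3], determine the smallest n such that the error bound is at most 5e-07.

We need (b-a)/2^n ≤ 5e-07
(3 - (-2))/2^n ≤ 5e-07
5/2^n ≤ 5e-07
2^n ≥ 10000000
n ≥ log₂(10000000) = 23.25
n ≥ 24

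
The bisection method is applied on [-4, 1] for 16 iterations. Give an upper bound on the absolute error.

Bisection error bound: |error| ≤ (b-a)/2^n
|error| ≤ (1 - (-4))/2^16 = 5/2^16
|error| ≤ 0.0000762939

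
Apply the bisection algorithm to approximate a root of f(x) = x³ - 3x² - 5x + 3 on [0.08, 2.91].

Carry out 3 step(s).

f(x) = x³ - 3x² - 5x + 3
Initial interval: [0.08, 2.91]

Iteration 1:
  c_1 = (0.080000 + 2.910000)/2 = 1.495000
  f(c_1) = f(1.495000) = -7.838713
  f(a) × f(c) < 0, new interval: [0.080000, 1.495000]
Iteration 2:
  c_2 = (0.080000 + 1.495000)/2 = 0.787500
  f(c_2) = f(0.787500) = -2.309596
  f(a) × f(c) < 0, new interval: [0.080000, 0.787500]
Iteration 3:
  c_3 = (0.080000 + 0.787500)/2 = 0.433750
  f(c_3) = f(0.433750) = 0.348438
  f(a) × f(c) ≥ 0, new interval: [0.433750, 0.787500]

After 3 iteration(s), the approximation is c_3 = 0.433750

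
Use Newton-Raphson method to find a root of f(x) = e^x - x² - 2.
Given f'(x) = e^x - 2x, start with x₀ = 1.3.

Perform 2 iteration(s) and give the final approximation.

f(x) = e^x - x² - 2
f'(x) = e^x - 2x
x₀ = 1.3

Newton-Raphson formula: x_{n+1} = x_n - f(x_n)/f'(x_n)

Iteration 1:
  f(1.300000) = -0.020703
  f'(1.300000) = 1.069297
  x_1 = 1.300000 - (-0.020703)/1.069297 = 1.319362
Iteration 2:
  f(1.319362) = 0.000317
  f'(1.319362) = 1.102309
  x_2 = 1.319362 - 0.000317/1.102309 = 1.319074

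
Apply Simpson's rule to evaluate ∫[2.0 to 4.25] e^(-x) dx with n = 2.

f(x) = e^(-x)
a = 2.0, b = 4.25, n = 2
h = (b - a)/n = 1.125000

Simpson's rule: (h/3)[f(x₀) + 4f(x₁) + 2f(x₂) + ... + f(xₙ)]

x_0 = 2.0000, f(x_0) = 0.135335, coefficient = 1
x_1 = 3.1250, f(x_1) = 0.043937, coefficient = 4
x_2 = 4.2500, f(x_2) = 0.014264, coefficient = 1

I ≈ (1.125000/3) × 0.325347 = 0.122005
Exact value: 0.121071
Error: 0.000934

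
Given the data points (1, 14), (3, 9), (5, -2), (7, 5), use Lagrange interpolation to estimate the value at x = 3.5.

Lagrange interpolation formula:
P(x) = Σ yᵢ × Lᵢ(x)
where Lᵢ(x) = Π_{j≠i} (x - xⱼ)/(xᵢ - xⱼ)

L_0(3.5) = (3.5 - 3)/(1 - 3) × (3.5 - 5)/(1 - 5) × (3.5 - 7)/(1 - 7) = -0.054688
L_1(3.5) = (3.5 - 1)/(3 - 1) × (3.5 - 5)/(3 - 5) × (3.5 - 7)/(3 - 7) = 0.820312
L_2(3.5) = (3.5 - 1)/(5 - 1) × (3.5 - 3)/(5 - 3) × (3.5 - 7)/(5 - 7) = 0.273438
L_3(3.5) = (3.5 - 1)/(7 - 1) × (3.5 - 3)/(7 - 3) × (3.5 - 5)/(7 - 5) = -0.039062

P(3.5) = 14×L_0(3.5) + 9×L_1(3.5) + (-2)×L_2(3.5) + 5×L_3(3.5)
P(3.5) = 5.875000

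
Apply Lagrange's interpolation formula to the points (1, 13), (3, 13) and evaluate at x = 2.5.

Lagrange interpolation formula:
P(x) = Σ yᵢ × Lᵢ(x)
where Lᵢ(x) = Π_{j≠i} (x - xⱼ)/(xᵢ - xⱼ)

L_0(2.5) = (2.5 - 3)/(1 - 3) = 0.250000
L_1(2.5) = (2.5 - 1)/(3 - 1) = 0.750000

P(2.5) = 13×L_0(2.5) + 13×L_1(2.5)
P(2.5) = 13.000000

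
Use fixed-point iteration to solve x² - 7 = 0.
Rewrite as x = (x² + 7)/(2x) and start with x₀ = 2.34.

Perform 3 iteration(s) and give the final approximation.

Equation: x² - 7 = 0
Fixed-point form: x = (x² + 7)/(2x)
x₀ = 2.34

x_1 = g(2.340000) = 2.665726
x_2 = g(2.665726) = 2.645826
x_3 = g(2.645826) = 2.645751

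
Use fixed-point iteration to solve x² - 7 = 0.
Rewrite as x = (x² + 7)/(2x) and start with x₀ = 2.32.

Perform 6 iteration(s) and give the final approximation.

Equation: x² - 7 = 0
Fixed-point form: x = (x² + 7)/(2x)
x₀ = 2.32

x_1 = g(2.320000) = 2.668621
x_2 = g(2.668621) = 2.645849
x_3 = g(2.645849) = 2.645751
x_4 = g(2.645751) = 2.645751
x_5 = g(2.645751) = 2.645751
x_6 = g(2.645751) = 2.645751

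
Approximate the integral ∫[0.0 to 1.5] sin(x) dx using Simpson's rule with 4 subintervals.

f(x) = sin(x)
a = 0.0, b = 1.5, n = 4
h = (b - a)/n = 0.375000

Simpson's rule: (h/3)[f(x₀) + 4f(x₁) + 2f(x₂) + ... + f(xₙ)]

x_0 = 0.0000, f(x_0) = 0.000000, coefficient = 1
x_1 = 0.3750, f(x_1) = 0.366273, coefficient = 4
x_2 = 0.7500, f(x_2) = 0.681639, coefficient = 2
x_3 = 1.1250, f(x_3) = 0.902268, coefficient = 4
x_4 = 1.5000, f(x_4) = 0.997495, coefficient = 1

I ≈ (0.375000/3) × 7.434933 = 0.929367
Exact value: 0.929263
Error: 0.000104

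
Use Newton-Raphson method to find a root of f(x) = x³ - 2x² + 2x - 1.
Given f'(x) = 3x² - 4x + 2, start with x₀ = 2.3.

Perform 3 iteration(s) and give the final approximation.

f(x) = x³ - 2x² + 2x - 1
f'(x) = 3x² - 4x + 2
x₀ = 2.3

Newton-Raphson formula: x_{n+1} = x_n - f(x_n)/f'(x_n)

Iteration 1:
  f(2.300000) = 5.187000
  f'(2.300000) = 8.670000
  x_1 = 2.300000 - 5.187000/8.670000 = 1.701730
Iteration 2:
  f(1.701730) = 1.539705
  f'(1.701730) = 3.880736
  x_2 = 1.701730 - 1.539705/3.880736 = 1.304974
Iteration 3:
  f(1.304974) = 0.426349
  f'(1.304974) = 1.888976
  x_3 = 1.304974 - 0.426349/1.888976 = 1.079271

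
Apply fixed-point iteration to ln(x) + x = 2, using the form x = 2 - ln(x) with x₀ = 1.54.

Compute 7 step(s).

Equation: ln(x) + x = 2
Fixed-point form: x = 2 - ln(x)
x₀ = 1.54

x_1 = g(1.540000) = 1.568218
x_2 = g(1.568218) = 1.550060
x_3 = g(1.550060) = 1.561706
x_4 = g(1.561706) = 1.554221
x_5 = g(1.554221) = 1.559025
x_6 = g(1.559025) = 1.555939
x_7 = g(1.555939) = 1.557921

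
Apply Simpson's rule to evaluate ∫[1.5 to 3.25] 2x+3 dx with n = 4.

f(x) = 2x+3
a = 1.5, b = 3.25, n = 4
h = (b - a)/n = 0.437500

Simpson's rule: (h/3)[f(x₀) + 4f(x₁) + 2f(x₂) + ... + f(xₙ)]

x_0 = 1.5000, f(x_0) = 6.000000, coefficient = 1
x_1 = 1.9375, f(x_1) = 6.875000, coefficient = 4
x_2 = 2.3750, f(x_2) = 7.750000, coefficient = 2
x_3 = 2.8125, f(x_3) = 8.625000, coefficient = 4
x_4 = 3.2500, f(x_4) = 9.500000, coefficient = 1

I ≈ (0.437500/3) × 93.000000 = 13.562500
Exact value: 13.562500
Error: 0.000000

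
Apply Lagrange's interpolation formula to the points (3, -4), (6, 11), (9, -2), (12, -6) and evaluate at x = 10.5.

Lagrange interpolation formula:
P(x) = Σ yᵢ × Lᵢ(x)
where Lᵢ(x) = Π_{j≠i} (x - xⱼ)/(xᵢ - xⱼ)

L_0(10.5) = (10.5 - 6)/(3 - 6) × (10.5 - 9)/(3 - 9) × (10.5 - 12)/(3 - 12) = 0.062500
L_1(10.5) = (10.5 - 3)/(6 - 3) × (10.5 - 9)/(6 - 9) × (10.5 - 12)/(6 - 12) = -0.312500
L_2(10.5) = (10.5 - 3)/(9 - 3) × (10.5 - 6)/(9 - 6) × (10.5 - 12)/(9 - 12) = 0.937500
L_3(10.5) = (10.5 - 3)/(12 - 3) × (10.5 - 6)/(12 - 6) × (10.5 - 9)/(12 - 9) = 0.312500

P(10.5) = (-4)×L_0(10.5) + 11×L_1(10.5) + (-2)×L_2(10.5) + (-6)×L_3(10.5)
P(10.5) = -7.437500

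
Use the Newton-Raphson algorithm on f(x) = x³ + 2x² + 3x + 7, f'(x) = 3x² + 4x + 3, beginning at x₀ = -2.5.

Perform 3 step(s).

f(x) = x³ + 2x² + 3x + 7
f'(x) = 3x² + 4x + 3
x₀ = -2.5

Newton-Raphson formula: x_{n+1} = x_n - f(x_n)/f'(x_n)

Iteration 1:
  f(-2.500000) = -3.625000
  f'(-2.500000) = 11.750000
  x_1 = -2.500000 - (-3.625000)/11.750000 = -2.191489
Iteration 2:
  f(-2.191489) = -0.494120
  f'(-2.191489) = 8.641919
  x_2 = -2.191489 - (-0.494120)/8.641919 = -2.134312
Iteration 3:
  f(-2.134312) = -0.014768
  f'(-2.134312) = 8.128618
  x_3 = -2.134312 - (-0.014768)/8.128618 = -2.132495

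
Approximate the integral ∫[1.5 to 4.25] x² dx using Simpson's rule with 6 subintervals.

f(x) = x²
a = 1.5, b = 4.25, n = 6
h = (b - a)/n = 0.458333

Simpson's rule: (h/3)[f(x₀) + 4f(x₁) + 2f(x₂) + ... + f(xₙ)]

x_0 = 1.5000, f(x_0) = 2.250000, coefficient = 1
x_1 = 1.9583, f(x_1) = 3.835069, coefficient = 4
x_2 = 2.4167, f(x_2) = 5.840278, coefficient = 2
x_3 = 2.8750, f(x_3) = 8.265625, coefficient = 4
x_4 = 3.3333, f(x_4) = 11.111111, coefficient = 2
x_5 = 3.7917, f(x_5) = 14.376736, coefficient = 4
x_6 = 4.2500, f(x_6) = 18.062500, coefficient = 1

I ≈ (0.458333/3) × 160.125000 = 24.463542
Exact value: 24.463542
Error: 0.000000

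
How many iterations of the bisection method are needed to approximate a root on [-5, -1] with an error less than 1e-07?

We need (b-a)/2^n ≤ 1e-07
(-1 - (-5))/2^n ≤ 1e-07
4/2^n ≤ 1e-07
2^n ≥ 40000000
n ≥ log₂(40000000) = 25.25
n ≥ 26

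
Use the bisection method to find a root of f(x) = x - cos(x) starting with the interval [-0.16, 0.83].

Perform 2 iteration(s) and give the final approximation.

f(x) = x - cos(x)
Initial interval: [-0.16, 0.83]

Iteration 1:
  c_1 = (-0.160000 + 0.830000)/2 = 0.335000
  f(c_1) = f(0.335000) = -0.609410
  f(a) × f(c) ≥ 0, new interval: [0.335000, 0.830000]
Iteration 2:
  c_2 = (0.335000 + 0.830000)/2 = 0.582500
  f(c_2) = f(0.582500) = -0.252590
  f(a) × f(c) ≥ 0, new interval: [0.582500, 0.830000]

After 2 iteration(s), the approximation is c_2 = 0.582500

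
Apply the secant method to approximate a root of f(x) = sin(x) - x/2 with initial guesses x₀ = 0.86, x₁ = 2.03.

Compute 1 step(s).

f(x) = sin(x) - x/2
x₀ = 0.86, x₁ = 2.03

Secant formula: x_{n+1} = x_n - f(x_n)(x_n - x_{n-1})/(f(x_n) - f(x_{n-1}))

Iteration 1:
  f(0.860000) = 0.327843
  f(2.030000) = -0.118594
  x_2 = 2.030000 - (-0.118594)×(2.030000 - 0.860000)/(-0.118594 - 0.327843)
       = 1.719194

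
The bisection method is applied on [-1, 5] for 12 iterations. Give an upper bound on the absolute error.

Bisection error bound: |error| ≤ (b-a)/2^n
|error| ≤ (5 - (-1))/2^12 = 6/2^12
|error| ≤ 0.0014648438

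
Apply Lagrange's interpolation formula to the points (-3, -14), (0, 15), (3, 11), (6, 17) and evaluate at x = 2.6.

Lagrange interpolation formula:
P(x) = Σ yᵢ × Lᵢ(x)
where Lᵢ(x) = Π_{j≠i} (x - xⱼ)/(xᵢ - xⱼ)

L_0(2.6) = (2.6 - 0)/(-3 - 0) × (2.6 - 3)/(-3 - 3) × (2.6 - 6)/(-3 - 6) = -0.021827
L_1(2.6) = (2.6 - (-3))/(0 - (-3)) × (2.6 - 3)/(0 - 3) × (2.6 - 6)/(0 - 6) = 0.141037
L_2(2.6) = (2.6 - (-3))/(3 - (-3)) × (2.6 - 0)/(3 - 0) × (2.6 - 6)/(3 - 6) = 0.916741
L_3(2.6) = (2.6 - (-3))/(6 - (-3)) × (2.6 - 0)/(6 - 0) × (2.6 - 3)/(6 - 3) = -0.035951

P(2.6) = (-14)×L_0(2.6) + 15×L_1(2.6) + 11×L_2(2.6) + 17×L_3(2.6)
P(2.6) = 11.894123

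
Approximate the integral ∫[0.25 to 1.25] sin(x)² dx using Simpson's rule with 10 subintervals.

f(x) = sin(x)²
a = 0.25, b = 1.25, n = 10
h = (b - a)/n = 0.100000

Simpson's rule: (h/3)[f(x₀) + 4f(x₁) + 2f(x₂) + ... + f(xₙ)]

x_0 = 0.2500, f(x_0) = 0.061209, coefficient = 1
x_1 = 0.3500, f(x_1) = 0.117579, coefficient = 4
x_2 = 0.4500, f(x_2) = 0.189195, coefficient = 2
x_3 = 0.5500, f(x_3) = 0.273202, coefficient = 4
x_4 = 0.6500, f(x_4) = 0.366251, coefficient = 2
x_5 = 0.7500, f(x_5) = 0.464631, coefficient = 4
x_6 = 0.8500, f(x_6) = 0.564422, coefficient = 2
x_7 = 0.9500, f(x_7) = 0.661645, coefficient = 4
x_8 = 1.0500, f(x_8) = 0.752423, coefficient = 2
x_9 = 1.1500, f(x_9) = 0.833138, coefficient = 4
x_10 = 1.2500, f(x_10) = 0.900572, coefficient = 1

I ≈ (0.100000/3) × 14.107142 = 0.470238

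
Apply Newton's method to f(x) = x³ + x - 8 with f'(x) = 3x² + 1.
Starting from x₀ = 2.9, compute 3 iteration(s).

f(x) = x³ + x - 8
f'(x) = 3x² + 1
x₀ = 2.9

Newton-Raphson formula: x_{n+1} = x_n - f(x_n)/f'(x_n)

Iteration 1:
  f(2.900000) = 19.289000
  f'(2.900000) = 26.230000
  x_1 = 2.900000 - 19.289000/26.230000 = 2.164621
Iteration 2:
  f(2.164621) = 4.307130
  f'(2.164621) = 15.056748
  x_2 = 2.164621 - 4.307130/15.056748 = 1.878561
Iteration 3:
  f(1.878561) = 0.507986
  f'(1.878561) = 11.586973
  x_3 = 1.878561 - 0.507986/11.586973 = 1.834720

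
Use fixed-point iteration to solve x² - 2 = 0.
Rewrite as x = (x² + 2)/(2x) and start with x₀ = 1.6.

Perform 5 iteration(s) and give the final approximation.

Equation: x² - 2 = 0
Fixed-point form: x = (x² + 2)/(2x)
x₀ = 1.6

x_1 = g(1.600000) = 1.425000
x_2 = g(1.425000) = 1.414254
x_3 = g(1.414254) = 1.414214
x_4 = g(1.414214) = 1.414214
x_5 = g(1.414214) = 1.414214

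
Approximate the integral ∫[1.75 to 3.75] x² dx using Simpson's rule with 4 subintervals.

f(x) = x²
a = 1.75, b = 3.75, n = 4
h = (b - a)/n = 0.500000

Simpson's rule: (h/3)[f(x₀) + 4f(x₁) + 2f(x₂) + ... + f(xₙ)]

x_0 = 1.7500, f(x_0) = 3.062500, coefficient = 1
x_1 = 2.2500, f(x_1) = 5.062500, coefficient = 4
x_2 = 2.7500, f(x_2) = 7.562500, coefficient = 2
x_3 = 3.2500, f(x_3) = 10.562500, coefficient = 4
x_4 = 3.7500, f(x_4) = 14.062500, coefficient = 1

I ≈ (0.500000/3) × 94.750000 = 15.791667
Exact value: 15.791667
Error: 0.000000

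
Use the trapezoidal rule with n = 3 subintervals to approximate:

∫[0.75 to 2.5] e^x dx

f(x) = e^x
a = 0.75, b = 2.5, n = 3
h = (b - a)/n = 0.583333

Trapezoidal rule: (h/2)[f(x₀) + 2f(x₁) + 2f(x₂) + ... + f(xₙ)]

x_0 = 0.7500, f(x_0) = 2.117000, coefficient = 1
x_1 = 1.3333, f(x_1) = 3.793668, coefficient = 2
x_2 = 1.9167, f(x_2) = 6.798260, coefficient = 2
x_3 = 2.5000, f(x_3) = 12.182494, coefficient = 1

I ≈ (0.583333/2) × 35.483349 = 10.349310
Exact value: 10.065494
Error: 0.283816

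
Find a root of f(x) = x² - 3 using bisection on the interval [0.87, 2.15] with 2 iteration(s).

f(x) = x² - 3
Initial interval: [0.87, 2.15]

Iteration 1:
  c_1 = (0.870000 + 2.150000)/2 = 1.510000
  f(c_1) = f(1.510000) = -0.719900
  f(a) × f(c) ≥ 0, new interval: [1.510000, 2.150000]
Iteration 2:
  c_2 = (1.510000 + 2.150000)/2 = 1.830000
  f(c_2) = f(1.830000) = 0.348900
  f(a) × f(c) < 0, new interval: [1.510000, 1.830000]

After 2 iteration(s), the approximation is c_2 = 1.830000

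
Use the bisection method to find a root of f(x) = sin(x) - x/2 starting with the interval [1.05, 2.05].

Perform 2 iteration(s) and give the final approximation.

f(x) = sin(x) - x/2
Initial interval: [1.05, 2.05]

Iteration 1:
  c_1 = (1.050000 + 2.050000)/2 = 1.550000
  f(c_1) = f(1.550000) = 0.224784
  f(a) × f(c) ≥ 0, new interval: [1.550000, 2.050000]
Iteration 2:
  c_2 = (1.550000 + 2.050000)/2 = 1.800000
  f(c_2) = f(1.800000) = 0.073848
  f(a) × f(c) ≥ 0, new interval: [1.800000, 2.050000]

After 2 iteration(s), the approximation is c_2 = 1.800000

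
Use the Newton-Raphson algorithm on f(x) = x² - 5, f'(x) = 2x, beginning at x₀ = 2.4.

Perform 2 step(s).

f(x) = x² - 5
f'(x) = 2x
x₀ = 2.4

Newton-Raphson formula: x_{n+1} = x_n - f(x_n)/f'(x_n)

Iteration 1:
  f(2.400000) = 0.760000
  f'(2.400000) = 4.800000
  x_1 = 2.400000 - 0.760000/4.800000 = 2.241667
Iteration 2:
  f(2.241667) = 0.025069
  f'(2.241667) = 4.483333
  x_2 = 2.241667 - 0.025069/4.483333 = 2.236075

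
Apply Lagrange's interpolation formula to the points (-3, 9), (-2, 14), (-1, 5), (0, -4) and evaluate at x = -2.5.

Lagrange interpolation formula:
P(x) = Σ yᵢ × Lᵢ(x)
where Lᵢ(x) = Π_{j≠i} (x - xⱼ)/(xᵢ - xⱼ)

L_0(-2.5) = (-2.5 - (-2))/(-3 - (-2)) × (-2.5 - (-1))/(-3 - (-1)) × (-2.5 - 0)/(-3 - 0) = 0.312500
L_1(-2.5) = (-2.5 - (-3))/(-2 - (-3)) × (-2.5 - (-1))/(-2 - (-1)) × (-2.5 - 0)/(-2 - 0) = 0.937500
L_2(-2.5) = (-2.5 - (-3))/(-1 - (-3)) × (-2.5 - (-2))/(-1 - (-2)) × (-2.5 - 0)/(-1 - 0) = -0.312500
L_3(-2.5) = (-2.5 - (-3))/(0 - (-3)) × (-2.5 - (-2))/(0 - (-2)) × (-2.5 - (-1))/(0 - (-1)) = 0.062500

P(-2.5) = 9×L_0(-2.5) + 14×L_1(-2.5) + 5×L_2(-2.5) + (-4)×L_3(-2.5)
P(-2.5) = 14.125000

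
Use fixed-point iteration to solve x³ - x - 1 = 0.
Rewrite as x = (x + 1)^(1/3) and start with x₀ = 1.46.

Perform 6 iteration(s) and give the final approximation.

Equation: x³ - x - 1 = 0
Fixed-point form: x = (x + 1)^(1/3)
x₀ = 1.46

x_1 = g(1.460000) = 1.349931
x_2 = g(1.349931) = 1.329490
x_3 = g(1.329490) = 1.325624
x_4 = g(1.325624) = 1.324890
x_5 = g(1.324890) = 1.324751
x_6 = g(1.324751) = 1.324724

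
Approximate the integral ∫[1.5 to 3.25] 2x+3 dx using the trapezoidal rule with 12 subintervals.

f(x) = 2x+3
a = 1.5, b = 3.25, n = 12
h = (b - a)/n = 0.145833

Trapezoidal rule: (h/2)[f(x₀) + 2f(x₁) + 2f(x₂) + ... + f(xₙ)]

x_0 = 1.5000, f(x_0) = 6.000000, coefficient = 1
x_1 = 1.6458, f(x_1) = 6.291667, coefficient = 2
x_2 = 1.7917, f(x_2) = 6.583333, coefficient = 2
x_3 = 1.9375, f(x_3) = 6.875000, coefficient = 2
x_4 = 2.0833, f(x_4) = 7.166667, coefficient = 2
x_5 = 2.2292, f(x_5) = 7.458333, coefficient = 2
x_6 = 2.3750, f(x_6) = 7.750000, coefficient = 2
x_7 = 2.5208, f(x_7) = 8.041667, coefficient = 2
x_8 = 2.6667, f(x_8) = 8.333333, coefficient = 2
x_9 = 2.8125, f(x_9) = 8.625000, coefficient = 2
x_10 = 2.9583, f(x_10) = 8.916667, coefficient = 2
x_11 = 3.1042, f(x_11) = 9.208333, coefficient = 2
x_12 = 3.2500, f(x_12) = 9.500000, coefficient = 1

I ≈ (0.145833/2) × 186.000000 = 13.562500
Exact value: 13.562500
Error: 0.000000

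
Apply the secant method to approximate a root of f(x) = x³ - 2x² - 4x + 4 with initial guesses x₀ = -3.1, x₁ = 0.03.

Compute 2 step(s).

f(x) = x³ - 2x² - 4x + 4
x₀ = -3.1, x₁ = 0.03

Secant formula: x_{n+1} = x_n - f(x_n)(x_n - x_{n-1})/(f(x_n) - f(x_{n-1}))

Iteration 1:
  f(-3.100000) = -32.611000
  f(0.030000) = 3.878227
  x_2 = 0.030000 - 3.878227×(0.030000 - (-3.100000))/(3.878227 - (-32.611000))
       = -0.302669
Iteration 2:
  f(0.030000) = 3.878227
  f(-0.302669) = 4.999733
  x_3 = -0.302669 - 4.999733×(-0.302669 - 0.030000)/(4.999733 - 3.878227)
       = 1.180388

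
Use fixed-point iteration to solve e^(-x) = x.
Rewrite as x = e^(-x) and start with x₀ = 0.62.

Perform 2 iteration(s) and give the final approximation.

Equation: e^(-x) = x
Fixed-point form: x = e^(-x)
x₀ = 0.62

x_1 = g(0.620000) = 0.537944
x_2 = g(0.537944) = 0.583947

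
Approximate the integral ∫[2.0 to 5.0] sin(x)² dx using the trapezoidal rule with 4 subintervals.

f(x) = sin(x)²
a = 2.0, b = 5.0, n = 4
h = (b - a)/n = 0.750000

Trapezoidal rule: (h/2)[f(x₀) + 2f(x₁) + 2f(x₂) + ... + f(xₙ)]

x_0 = 2.0000, f(x_0) = 0.826822, coefficient = 1
x_1 = 2.7500, f(x_1) = 0.145665, coefficient = 2
x_2 = 3.5000, f(x_2) = 0.123049, coefficient = 2
x_3 = 4.2500, f(x_3) = 0.801006, coefficient = 2
x_4 = 5.0000, f(x_4) = 0.919536, coefficient = 1

I ≈ (0.750000/2) × 3.885797 = 1.457174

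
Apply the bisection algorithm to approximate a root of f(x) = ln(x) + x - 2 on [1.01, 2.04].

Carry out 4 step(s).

f(x) = ln(x) + x - 2
Initial interval: [1.01, 2.04]

Iteration 1:
  c_1 = (1.010000 + 2.040000)/2 = 1.525000
  f(c_1) = f(1.525000) = -0.053006
  f(a) × f(c) ≥ 0, new interval: [1.525000, 2.040000]
Iteration 2:
  c_2 = (1.525000 + 2.040000)/2 = 1.782500
  f(c_2) = f(1.782500) = 0.360517
  f(a) × f(c) < 0, new interval: [1.525000, 1.782500]
Iteration 3:
  c_3 = (1.525000 + 1.782500)/2 = 1.653750
  f(c_3) = f(1.653750) = 0.156795
  f(a) × f(c) < 0, new interval: [1.525000, 1.653750]
Iteration 4:
  c_4 = (1.525000 + 1.653750)/2 = 1.589375
  f(c_4) = f(1.589375) = 0.052716
  f(a) × f(c) < 0, new interval: [1.525000, 1.589375]

After 4 iteration(s), the approximation is c_4 = 1.589375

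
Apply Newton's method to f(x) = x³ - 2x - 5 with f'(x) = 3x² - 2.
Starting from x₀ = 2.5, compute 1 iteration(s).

f(x) = x³ - 2x - 5
f'(x) = 3x² - 2
x₀ = 2.5

Newton-Raphson formula: x_{n+1} = x_n - f(x_n)/f'(x_n)

Iteration 1:
  f(2.500000) = 5.625000
  f'(2.500000) = 16.750000
  x_1 = 2.500000 - 5.625000/16.750000 = 2.164179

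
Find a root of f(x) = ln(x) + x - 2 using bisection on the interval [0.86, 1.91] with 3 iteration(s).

f(x) = ln(x) + x - 2
Initial interval: [0.86, 1.91]

Iteration 1:
  c_1 = (0.860000 + 1.910000)/2 = 1.385000
  f(c_1) = f(1.385000) = -0.289300
  f(a) × f(c) ≥ 0, new interval: [1.385000, 1.910000]
Iteration 2:
  c_2 = (1.385000 + 1.910000)/2 = 1.647500
  f(c_2) = f(1.647500) = 0.146759
  f(a) × f(c) < 0, new interval: [1.385000, 1.647500]
Iteration 3:
  c_3 = (1.385000 + 1.647500)/2 = 1.516250
  f(c_3) = f(1.516250) = -0.067510
  f(a) × f(c) ≥ 0, new interval: [1.516250, 1.647500]

After 3 iteration(s), the approximation is c_3 = 1.516250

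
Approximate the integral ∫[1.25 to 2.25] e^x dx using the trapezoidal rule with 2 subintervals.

f(x) = e^x
a = 1.25, b = 2.25, n = 2
h = (b - a)/n = 0.500000

Trapezoidal rule: (h/2)[f(x₀) + 2f(x₁) + 2f(x₂) + ... + f(xₙ)]

x_0 = 1.2500, f(x_0) = 3.490343, coefficient = 1
x_1 = 1.7500, f(x_1) = 5.754603, coefficient = 2
x_2 = 2.2500, f(x_2) = 9.487736, coefficient = 1

I ≈ (0.500000/2) × 24.487284 = 6.121821
Exact value: 5.997393
Error: 0.124428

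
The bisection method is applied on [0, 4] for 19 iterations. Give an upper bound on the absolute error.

Bisection error bound: |error| ≤ (b-a)/2^n
|error| ≤ (4 - 0)/2^19 = 4/2^19
|error| ≤ 0.0000076294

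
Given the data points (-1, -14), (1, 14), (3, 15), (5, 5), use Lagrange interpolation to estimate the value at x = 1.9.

Lagrange interpolation formula:
P(x) = Σ yᵢ × Lᵢ(x)
where Lᵢ(x) = Π_{j≠i} (x - xⱼ)/(xᵢ - xⱼ)

L_0(1.9) = (1.9 - 1)/(-1 - 1) × (1.9 - 3)/(-1 - 3) × (1.9 - 5)/(-1 - 5) = -0.063938
L_1(1.9) = (1.9 - (-1))/(1 - (-1)) × (1.9 - 3)/(1 - 3) × (1.9 - 5)/(1 - 5) = 0.618062
L_2(1.9) = (1.9 - (-1))/(3 - (-1)) × (1.9 - 1)/(3 - 1) × (1.9 - 5)/(3 - 5) = 0.505687
L_3(1.9) = (1.9 - (-1))/(5 - (-1)) × (1.9 - 1)/(5 - 1) × (1.9 - 3)/(5 - 3) = -0.059812

P(1.9) = (-14)×L_0(1.9) + 14×L_1(1.9) + 15×L_2(1.9) + 5×L_3(1.9)
P(1.9) = 16.834250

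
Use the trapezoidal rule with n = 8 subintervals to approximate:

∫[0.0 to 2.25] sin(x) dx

f(x) = sin(x)
a = 0.0, b = 2.25, n = 8
h = (b - a)/n = 0.281250

Trapezoidal rule: (h/2)[f(x₀) + 2f(x₁) + 2f(x₂) + ... + f(xₙ)]

x_0 = 0.0000, f(x_0) = 0.000000, coefficient = 1
x_1 = 0.2812, f(x_1) = 0.277557, coefficient = 2
x_2 = 0.5625, f(x_2) = 0.533303, coefficient = 2
x_3 = 0.8438, f(x_3) = 0.747141, coefficient = 2
x_4 = 1.1250, f(x_4) = 0.902268, coefficient = 2
x_5 = 1.4062, f(x_5) = 0.986493, coefficient = 2
x_6 = 1.6875, f(x_6) = 0.993198, coefficient = 2
x_7 = 1.9688, f(x_7) = 0.921856, coefficient = 2
x_8 = 2.2500, f(x_8) = 0.778073, coefficient = 1

I ≈ (0.281250/2) × 11.501702 = 1.617427
Exact value: 1.628174
Error: 0.010747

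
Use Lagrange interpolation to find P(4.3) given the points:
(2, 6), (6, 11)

Lagrange interpolation formula:
P(x) = Σ yᵢ × Lᵢ(x)
where Lᵢ(x) = Π_{j≠i} (x - xⱼ)/(xᵢ - xⱼ)

L_0(4.3) = (4.3 - 6)/(2 - 6) = 0.425000
L_1(4.3) = (4.3 - 2)/(6 - 2) = 0.575000

P(4.3) = 6×L_0(4.3) + 11×L_1(4.3)
P(4.3) = 8.875000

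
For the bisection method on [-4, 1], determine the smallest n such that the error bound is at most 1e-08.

We need (b-a)/2^n ≤ 1e-08
(1 - (-4))/2^n ≤ 1e-08
5/2^n ≤ 1e-08
2^n ≥ 500000000
n ≥ log₂(500000000) = 28.90
n ≥ 29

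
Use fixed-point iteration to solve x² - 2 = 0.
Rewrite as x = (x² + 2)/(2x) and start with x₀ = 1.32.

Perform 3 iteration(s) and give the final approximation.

Equation: x² - 2 = 0
Fixed-point form: x = (x² + 2)/(2x)
x₀ = 1.32

x_1 = g(1.320000) = 1.417576
x_2 = g(1.417576) = 1.414218
x_3 = g(1.414218) = 1.414214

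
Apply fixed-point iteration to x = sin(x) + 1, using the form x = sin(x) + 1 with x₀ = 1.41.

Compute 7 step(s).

Equation: x = sin(x) + 1
Fixed-point form: x = sin(x) + 1
x₀ = 1.41

x_1 = g(1.410000) = 1.987100
x_2 = g(1.987100) = 1.914590
x_3 = g(1.914590) = 1.941483
x_4 = g(1.941483) = 1.932079
x_5 = g(1.932079) = 1.935444
x_6 = g(1.935444) = 1.934249
x_7 = g(1.934249) = 1.934675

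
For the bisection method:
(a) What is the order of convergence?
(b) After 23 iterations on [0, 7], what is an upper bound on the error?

(a) Bisection has linear (order 1) convergence; the error is halved each step.

(b) Error bound = (b-a)/2^n = (7 - 0)/2^{23}
    = 7/2^{23}

(a) 1 (linear); (b) error ≤ 8.34e-07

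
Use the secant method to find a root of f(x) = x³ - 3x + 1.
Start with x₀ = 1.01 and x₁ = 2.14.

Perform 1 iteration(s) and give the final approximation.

f(x) = x³ - 3x + 1
x₀ = 1.01, x₁ = 2.14

Secant formula: x_{n+1} = x_n - f(x_n)(x_n - x_{n-1})/(f(x_n) - f(x_{n-1}))

Iteration 1:
  f(1.010000) = -0.999699
  f(2.140000) = 4.380344
  x_2 = 2.140000 - 4.380344×(2.140000 - 1.010000)/(4.380344 - (-0.999699))
       = 1.219972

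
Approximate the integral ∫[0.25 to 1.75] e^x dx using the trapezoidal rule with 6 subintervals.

f(x) = e^x
a = 0.25, b = 1.75, n = 6
h = (b - a)/n = 0.250000

Trapezoidal rule: (h/2)[f(x₀) + 2f(x₁) + 2f(x₂) + ... + f(xₙ)]

x_0 = 0.2500, f(x_0) = 1.284025, coefficient = 1
x_1 = 0.5000, f(x_1) = 1.648721, coefficient = 2
x_2 = 0.7500, f(x_2) = 2.117000, coefficient = 2
x_3 = 1.0000, f(x_3) = 2.718282, coefficient = 2
x_4 = 1.2500, f(x_4) = 3.490343, coefficient = 2
x_5 = 1.5000, f(x_5) = 4.481689, coefficient = 2
x_6 = 1.7500, f(x_6) = 5.754603, coefficient = 1

I ≈ (0.250000/2) × 35.950698 = 4.493837
Exact value: 4.470577
Error: 0.023260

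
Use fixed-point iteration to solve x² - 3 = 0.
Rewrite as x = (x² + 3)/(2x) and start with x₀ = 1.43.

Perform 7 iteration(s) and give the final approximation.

Equation: x² - 3 = 0
Fixed-point form: x = (x² + 3)/(2x)
x₀ = 1.43

x_1 = g(1.430000) = 1.763951
x_2 = g(1.763951) = 1.732339
x_3 = g(1.732339) = 1.732051
x_4 = g(1.732051) = 1.732051
x_5 = g(1.732051) = 1.732051
x_6 = g(1.732051) = 1.732051
x_7 = g(1.732051) = 1.732051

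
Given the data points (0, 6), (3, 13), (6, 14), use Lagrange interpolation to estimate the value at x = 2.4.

Lagrange interpolation formula:
P(x) = Σ yᵢ × Lᵢ(x)
where Lᵢ(x) = Π_{j≠i} (x - xⱼ)/(xᵢ - xⱼ)

L_0(2.4) = (2.4 - 3)/(0 - 3) × (2.4 - 6)/(0 - 6) = 0.120000
L_1(2.4) = (2.4 - 0)/(3 - 0) × (2.4 - 6)/(3 - 6) = 0.960000
L_2(2.4) = (2.4 - 0)/(6 - 0) × (2.4 - 3)/(6 - 3) = -0.080000

P(2.4) = 6×L_0(2.4) + 13×L_1(2.4) + 14×L_2(2.4)
P(2.4) = 12.080000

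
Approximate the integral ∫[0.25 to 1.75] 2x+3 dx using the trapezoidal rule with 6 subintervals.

f(x) = 2x+3
a = 0.25, b = 1.75, n = 6
h = (b - a)/n = 0.250000

Trapezoidal rule: (h/2)[f(x₀) + 2f(x₁) + 2f(x₂) + ... + f(xₙ)]

x_0 = 0.2500, f(x_0) = 3.500000, coefficient = 1
x_1 = 0.5000, f(x_1) = 4.000000, coefficient = 2
x_2 = 0.7500, f(x_2) = 4.500000, coefficient = 2
x_3 = 1.0000, f(x_3) = 5.000000, coefficient = 2
x_4 = 1.2500, f(x_4) = 5.500000, coefficient = 2
x_5 = 1.5000, f(x_5) = 6.000000, coefficient = 2
x_6 = 1.7500, f(x_6) = 6.500000, coefficient = 1

I ≈ (0.250000/2) × 60.000000 = 7.500000
Exact value: 7.500000
Error: 0.000000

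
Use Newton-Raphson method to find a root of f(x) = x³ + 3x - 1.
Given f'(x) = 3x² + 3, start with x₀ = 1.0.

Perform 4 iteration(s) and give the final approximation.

f(x) = x³ + 3x - 1
f'(x) = 3x² + 3
x₀ = 1.0

Newton-Raphson formula: x_{n+1} = x_n - f(x_n)/f'(x_n)

Iteration 1:
  f(1.000000) = 3.000000
  f'(1.000000) = 6.000000
  x_1 = 1.000000 - 3.000000/6.000000 = 0.500000
Iteration 2:
  f(0.500000) = 0.625000
  f'(0.500000) = 3.750000
  x_2 = 0.500000 - 0.625000/3.750000 = 0.333333
Iteration 3:
  f(0.333333) = 0.037037
  f'(0.333333) = 3.333333
  x_3 = 0.333333 - 0.037037/3.333333 = 0.322222
Iteration 4:
  f(0.322222) = 0.000122
  f'(0.322222) = 3.311481
  x_4 = 0.322222 - 0.000122/3.311481 = 0.322185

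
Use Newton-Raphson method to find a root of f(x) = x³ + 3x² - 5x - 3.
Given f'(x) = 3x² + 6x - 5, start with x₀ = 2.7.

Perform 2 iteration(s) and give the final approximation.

f(x) = x³ + 3x² - 5x - 3
f'(x) = 3x² + 6x - 5
x₀ = 2.7

Newton-Raphson formula: x_{n+1} = x_n - f(x_n)/f'(x_n)

Iteration 1:
  f(2.700000) = 25.053000
  f'(2.700000) = 33.070000
  x_1 = 2.700000 - 25.053000/33.070000 = 1.942425
Iteration 2:
  f(1.942425) = 5.935721
  f'(1.942425) = 17.973597
  x_2 = 1.942425 - 5.935721/17.973597 = 1.612178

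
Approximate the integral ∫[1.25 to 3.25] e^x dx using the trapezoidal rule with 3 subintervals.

f(x) = e^x
a = 1.25, b = 3.25, n = 3
h = (b - a)/n = 0.666667

Trapezoidal rule: (h/2)[f(x₀) + 2f(x₁) + 2f(x₂) + ... + f(xₙ)]

x_0 = 1.2500, f(x_0) = 3.490343, coefficient = 1
x_1 = 1.9167, f(x_1) = 6.798260, coefficient = 2
x_2 = 2.5833, f(x_2) = 13.241202, coefficient = 2
x_3 = 3.2500, f(x_3) = 25.790340, coefficient = 1

I ≈ (0.666667/2) × 69.359606 = 23.119869
Exact value: 22.299997
Error: 0.819872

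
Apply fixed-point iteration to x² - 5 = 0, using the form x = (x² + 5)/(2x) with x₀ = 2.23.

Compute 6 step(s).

Equation: x² - 5 = 0
Fixed-point form: x = (x² + 5)/(2x)
x₀ = 2.23

x_1 = g(2.230000) = 2.236076
x_2 = g(2.236076) = 2.236068
x_3 = g(2.236068) = 2.236068
x_4 = g(2.236068) = 2.236068
x_5 = g(2.236068) = 2.236068
x_6 = g(2.236068) = 2.236068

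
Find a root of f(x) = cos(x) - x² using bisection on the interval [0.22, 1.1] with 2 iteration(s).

f(x) = cos(x) - x²
Initial interval: [0.22, 1.1]

Iteration 1:
  c_1 = (0.220000 + 1.100000)/2 = 0.660000
  f(c_1) = f(0.660000) = 0.354392
  f(a) × f(c) ≥ 0, new interval: [0.660000, 1.100000]
Iteration 2:
  c_2 = (0.660000 + 1.100000)/2 = 0.880000
  f(c_2) = f(0.880000) = -0.137249
  f(a) × f(c) < 0, new interval: [0.660000, 0.880000]

After 2 iteration(s), the approximation is c_2 = 0.880000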